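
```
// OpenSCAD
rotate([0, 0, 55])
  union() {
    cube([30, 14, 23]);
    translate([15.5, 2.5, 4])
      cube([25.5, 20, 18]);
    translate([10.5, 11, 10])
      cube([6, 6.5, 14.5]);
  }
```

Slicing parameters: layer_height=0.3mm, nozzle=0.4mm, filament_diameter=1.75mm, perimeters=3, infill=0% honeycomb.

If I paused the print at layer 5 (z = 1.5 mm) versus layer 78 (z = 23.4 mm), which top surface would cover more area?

layer 5 (z = 1.5 mm)

Layer 5 (z = 1.5): the cube is present — its section is the full 30×14 rectangle (area 420.00 mm²); the cube at (15.5, 2.5) is absent (z outside [4, 22]); the cube at (10.5, 11) is not intersected at this z (z outside [10, 24.5]); Combining (union): only the 30×14 cube is present, so the union is just that shape — area = 420.00 mm²; (rotated 55° about Z; rotation is an isometry so areas/perimeters/island counts are preserved). So its area = 420.00 mm². Layer 78 (z = 23.4): the cube is absent (z outside [0, 23]); the cube at (15.5, 2.5) is absent (z outside [4, 22]); the cube at (10.5, 11) (footprint 6×6.5) is included at this height (area 39.00 mm²); Taking the union: only the 6×6.5 cube at (10.5, 11) is present, so the union is just that shape — area = 39.00 mm²; (rotated 55° about Z; rotation is an isometry so areas/perimeters/island counts are preserved). So its area = 39.00 mm². Layer 5 is larger (420.00 vs 39.00 mm²).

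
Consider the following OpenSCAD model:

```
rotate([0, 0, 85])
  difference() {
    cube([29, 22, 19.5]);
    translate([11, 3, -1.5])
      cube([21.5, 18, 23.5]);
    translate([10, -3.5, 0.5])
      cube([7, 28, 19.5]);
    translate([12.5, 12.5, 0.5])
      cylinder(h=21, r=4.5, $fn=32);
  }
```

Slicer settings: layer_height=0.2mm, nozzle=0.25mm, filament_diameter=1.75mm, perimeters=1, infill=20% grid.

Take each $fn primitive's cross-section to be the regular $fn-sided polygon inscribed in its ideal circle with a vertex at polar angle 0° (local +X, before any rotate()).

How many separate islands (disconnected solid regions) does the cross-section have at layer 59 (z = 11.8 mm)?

At z = 11.8 mm: the 29×22 cube contributes its full rectangle; the 21.5×18 cube at (11, 3) contributes its full rectangle; the 7×28 cube at (10, -3.5) contributes its full rectangle; the cylinder at (12.5, 12.5): section is a regular 32-gon, circumradius r=4.5; After the difference (first − rest): starting from the 29×22 cube, the 21.5×18 cube at (11, 3) partially overlaps it — only the 324.00 mm² overlap (of its 387.00 mm²) is removed, clipping the outline; the 7×28 cube at (10, -3.5) partially overlaps it — only the 46.00 mm² overlap (of its 196.00 mm²) is removed, clipping the outline; the r=4.5 cylinder at (12.5, 12.5) partially overlaps it — only the 10.40 mm² overlap (of its 63.21 mm²) is removed, clipping the outline — 3 connected regions; (rotated 85° about Z; rotation is an isometry so areas/perimeters/island counts are preserved). Overall, the cross-section has 3 separate islands. Island count = 3.

3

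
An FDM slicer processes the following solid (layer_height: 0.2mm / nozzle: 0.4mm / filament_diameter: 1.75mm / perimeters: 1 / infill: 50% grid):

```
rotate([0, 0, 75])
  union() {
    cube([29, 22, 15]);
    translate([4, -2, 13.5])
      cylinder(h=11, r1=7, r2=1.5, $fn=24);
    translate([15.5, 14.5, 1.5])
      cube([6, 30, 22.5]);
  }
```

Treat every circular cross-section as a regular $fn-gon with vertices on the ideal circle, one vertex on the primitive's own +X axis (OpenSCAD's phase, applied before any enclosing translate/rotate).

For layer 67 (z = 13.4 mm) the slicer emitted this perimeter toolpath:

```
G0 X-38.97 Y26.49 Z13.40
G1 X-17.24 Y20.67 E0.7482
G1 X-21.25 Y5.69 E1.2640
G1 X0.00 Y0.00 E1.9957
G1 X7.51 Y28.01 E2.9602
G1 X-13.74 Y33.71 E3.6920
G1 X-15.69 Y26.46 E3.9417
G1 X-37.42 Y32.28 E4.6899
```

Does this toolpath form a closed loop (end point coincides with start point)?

Start point (G0): (-38.97, 26.49). End point (last G1): the path does not return to the start — open.

no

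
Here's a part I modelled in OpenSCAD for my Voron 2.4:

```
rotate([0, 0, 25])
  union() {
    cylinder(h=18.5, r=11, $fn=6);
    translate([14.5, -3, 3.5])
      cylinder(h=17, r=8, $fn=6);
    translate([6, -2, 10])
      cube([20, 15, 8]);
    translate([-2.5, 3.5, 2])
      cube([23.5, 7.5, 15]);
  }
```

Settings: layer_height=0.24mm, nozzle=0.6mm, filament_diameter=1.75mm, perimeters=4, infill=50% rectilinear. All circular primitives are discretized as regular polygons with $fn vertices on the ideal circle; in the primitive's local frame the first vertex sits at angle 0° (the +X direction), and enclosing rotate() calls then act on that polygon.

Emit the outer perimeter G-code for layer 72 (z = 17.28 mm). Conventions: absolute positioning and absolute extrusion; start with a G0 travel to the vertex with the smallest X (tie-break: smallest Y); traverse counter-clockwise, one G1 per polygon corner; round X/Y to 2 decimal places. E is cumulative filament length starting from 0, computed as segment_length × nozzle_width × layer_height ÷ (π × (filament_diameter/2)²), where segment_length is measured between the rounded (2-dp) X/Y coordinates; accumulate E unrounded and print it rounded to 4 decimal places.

G0 X-9.97 Y-4.65 Z17.28
G1 X-0.96 Y-10.96 E0.6585
G1 X9.01 Y-6.31 E1.3172
G1 X9.43 Y-1.56 E1.6026
G1 X13.71 Y-4.56 E1.9156
G1 X20.96 Y-1.18 E2.3944
G1 X21.66 Y6.79 E2.8734
G1 X20.71 Y7.45 E2.9427
G1 X24.41 Y9.18 E3.1872
G1 X18.07 Y22.77 E4.0850
G1 X-0.06 Y14.32 E5.2825
G1 X1.78 Y10.38 E5.5429
G1 X0.96 Y10.96 E5.6030
G1 X-9.01 Y6.31 E6.2616
G1 X-9.97 Y-4.65 E6.9203

At z = 17.28 mm: the r=11 cylinder gives a regular 6-gon of circumradius 11 (constant along its height); the cylinder at (14.5, -3): section is a regular 6-gon, circumradius r=8; the 20×15 cube at (6, -2) contributes its full rectangle; the cube at (-2.5, 3.5) does not reach this height (z outside [2, 17]); Combining (union): the regions partially overlap (shared area 104.30 mm²), so overlapping operands fuse into one piece — 1 connected region; (rotated 25° about Z; rotation is an isometry so areas/perimeters/island counts are preserved). The outline is a single polygon with 14 vertices. Extrusion per mm of travel: 0.6 × 0.24 / (π × 0.875²) = 0.059868. Accumulating E over each segment gives final E = 6.9203.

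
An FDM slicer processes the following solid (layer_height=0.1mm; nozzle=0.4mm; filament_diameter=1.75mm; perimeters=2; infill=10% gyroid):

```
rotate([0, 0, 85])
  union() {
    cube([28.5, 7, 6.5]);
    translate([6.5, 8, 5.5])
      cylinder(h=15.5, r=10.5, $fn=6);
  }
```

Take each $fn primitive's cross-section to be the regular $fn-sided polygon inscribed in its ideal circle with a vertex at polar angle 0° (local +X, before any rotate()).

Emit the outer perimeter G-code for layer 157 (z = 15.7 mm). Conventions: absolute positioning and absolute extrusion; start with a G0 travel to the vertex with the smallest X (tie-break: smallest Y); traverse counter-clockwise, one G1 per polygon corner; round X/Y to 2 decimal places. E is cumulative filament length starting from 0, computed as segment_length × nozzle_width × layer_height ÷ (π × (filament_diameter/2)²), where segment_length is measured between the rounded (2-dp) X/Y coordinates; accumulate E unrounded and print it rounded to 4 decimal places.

At z = 15.7 mm: the cube is not intersected at this z (z outside [0, 6.5]); the cylinder at (6.5, 8): section is a regular 6-gon, circumradius r=10.5; Combining (union): only the r=10.5 cylinder at (6.5, 8) is present, so the union is just that shape — 1 connected region; (whole slice rotated 85° about Z — lengths, areas and connectivity unchanged). The outline is a single polygon with 6 vertices. Extrusion per mm of travel: 0.4 × 0.1 / (π × 0.875²) = 0.016630. Accumulating E over each segment gives final E = 1.0476.

G0 X-16.92 Y2.74 Z15.70
G1 X-8.32 Y-3.29 E0.1747
G1 X1.20 Y1.15 E0.3494
G1 X2.11 Y11.61 E0.5240
G1 X-6.49 Y17.63 E0.6985
G1 X-16.00 Y13.20 E0.8730
G1 X-16.92 Y2.74 E1.0476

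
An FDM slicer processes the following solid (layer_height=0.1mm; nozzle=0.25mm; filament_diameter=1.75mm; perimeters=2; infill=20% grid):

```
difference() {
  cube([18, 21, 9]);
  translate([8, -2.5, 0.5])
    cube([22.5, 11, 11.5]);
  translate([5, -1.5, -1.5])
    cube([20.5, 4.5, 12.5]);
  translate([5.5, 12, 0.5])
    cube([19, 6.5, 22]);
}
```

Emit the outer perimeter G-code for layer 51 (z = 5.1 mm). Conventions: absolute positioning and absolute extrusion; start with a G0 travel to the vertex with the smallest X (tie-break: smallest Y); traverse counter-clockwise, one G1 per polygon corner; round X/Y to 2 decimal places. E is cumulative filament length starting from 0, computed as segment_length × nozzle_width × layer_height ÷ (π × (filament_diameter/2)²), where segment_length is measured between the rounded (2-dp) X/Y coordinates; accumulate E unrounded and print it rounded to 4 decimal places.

At z = 5.1 mm: the 18×21 cube contributes its full rectangle; the 22.5×11 cube at (8, -2.5) contributes its full rectangle; the cube at (5, -1.5) (footprint 20.5×4.5) is included at this height; the cube at (5.5, 12) is present — its section is the full 19×6.5 rectangle; After the difference (first − rest): starting from the 18×21 cube, the 22.5×11 cube at (8, -2.5) partially overlaps it — only the 85.00 mm² overlap (of its 247.50 mm²) is removed, clipping the outline; the 20.5×4.5 cube at (5, -1.5) partially overlaps it — only the 9.00 mm² overlap (of its 92.25 mm²) is removed, clipping the outline; the 19×6.5 cube at (5.5, 12) partially overlaps it — only the 81.25 mm² overlap (of its 123.50 mm²) is removed, clipping the outline — 1 connected region. The outline is a single polygon with 12 vertices. Extrusion per mm of travel: 0.25 × 0.1 / (π × 0.875²) = 0.010394. Accumulating E over each segment gives final E = 1.0706.

G0 X0.00 Y0.00 Z5.10
G1 X5.00 Y0.00 E0.0520
G1 X5.00 Y3.00 E0.0832
G1 X8.00 Y3.00 E0.1143
G1 X8.00 Y8.50 E0.1715
G1 X18.00 Y8.50 E0.2754
G1 X18.00 Y12.00 E0.3118
G1 X5.50 Y12.00 E0.4417
G1 X5.50 Y18.50 E0.5093
G1 X18.00 Y18.50 E0.6392
G1 X18.00 Y21.00 E0.6652
G1 X0.00 Y21.00 E0.8523
G1 X0.00 Y0.00 E1.0706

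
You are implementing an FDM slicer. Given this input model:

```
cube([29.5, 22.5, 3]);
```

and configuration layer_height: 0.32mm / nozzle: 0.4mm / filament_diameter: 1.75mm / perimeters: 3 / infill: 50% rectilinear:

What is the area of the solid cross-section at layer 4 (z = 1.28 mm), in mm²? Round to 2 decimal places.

663.75 mm²

At z = 1.28 mm: the cube (footprint 29.5×22.5) is included at this height (area 663.75 mm²). Overall, the cross-section is a single solid region. Net area = 663.75 mm².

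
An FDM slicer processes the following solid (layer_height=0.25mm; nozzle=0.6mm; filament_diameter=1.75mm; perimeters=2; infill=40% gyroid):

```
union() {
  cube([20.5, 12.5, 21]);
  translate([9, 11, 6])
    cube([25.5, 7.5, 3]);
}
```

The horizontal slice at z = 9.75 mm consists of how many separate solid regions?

1

At z = 9.75 mm: the cube is present — its section is the full 20.5×12.5 rectangle; the cube at (9, 11) does not reach this height (z outside [6, 9]); Taking the union: only the 20.5×12.5 cube is present, so the union is just that shape — 1 connected region. The result has 1 disconnected region.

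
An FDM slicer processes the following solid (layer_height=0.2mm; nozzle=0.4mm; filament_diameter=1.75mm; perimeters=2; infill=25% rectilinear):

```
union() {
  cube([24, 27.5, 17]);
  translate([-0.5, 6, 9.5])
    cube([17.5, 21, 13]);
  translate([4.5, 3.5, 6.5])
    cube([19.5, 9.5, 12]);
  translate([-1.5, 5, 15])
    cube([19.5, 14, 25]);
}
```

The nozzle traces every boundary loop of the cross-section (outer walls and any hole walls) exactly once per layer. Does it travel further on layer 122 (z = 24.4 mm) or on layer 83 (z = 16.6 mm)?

Layer 122 (z = 24.4): the cube is not intersected at this z (z outside [0, 17]); the cube at (-0.5, 6) does not reach this height (z outside [9.5, 22.5]); the cube at (4.5, 3.5) does not reach this height (z outside [6.5, 18.5]); the cube at (-1.5, 5) (footprint 19.5×14) is included at this height (perimeter 67.00 mm); Combining (union): only the 19.5×14 cube at (-1.5, 5) is present, so the union is just that shape — boundary = 67.00 mm. So its perimeter = 67.00 mm. Layer 83 (z = 16.6): the cube (footprint 24×27.5) is included at this height (perimeter 103.00 mm); the cube at (-0.5, 6) is present — its section is the full 17.5×21 rectangle (perimeter 77.00 mm); the cube at (4.5, 3.5) is present — its section is the full 19.5×9.5 rectangle (perimeter 58.00 mm); the cube at (-1.5, 5) is present — its section is the full 19.5×14 rectangle (perimeter 67.00 mm); Combining (union): the regions partially overlap (shared area 800.75 mm²), so the edge portions inside another operand are dropped and the merged outline is re-measured after clipping — boundary = 106.00 mm. So its perimeter = 106.00 mm. Layer 83 is larger (106.00 vs 67.00 mm).

layer 83 (z = 16.6 mm)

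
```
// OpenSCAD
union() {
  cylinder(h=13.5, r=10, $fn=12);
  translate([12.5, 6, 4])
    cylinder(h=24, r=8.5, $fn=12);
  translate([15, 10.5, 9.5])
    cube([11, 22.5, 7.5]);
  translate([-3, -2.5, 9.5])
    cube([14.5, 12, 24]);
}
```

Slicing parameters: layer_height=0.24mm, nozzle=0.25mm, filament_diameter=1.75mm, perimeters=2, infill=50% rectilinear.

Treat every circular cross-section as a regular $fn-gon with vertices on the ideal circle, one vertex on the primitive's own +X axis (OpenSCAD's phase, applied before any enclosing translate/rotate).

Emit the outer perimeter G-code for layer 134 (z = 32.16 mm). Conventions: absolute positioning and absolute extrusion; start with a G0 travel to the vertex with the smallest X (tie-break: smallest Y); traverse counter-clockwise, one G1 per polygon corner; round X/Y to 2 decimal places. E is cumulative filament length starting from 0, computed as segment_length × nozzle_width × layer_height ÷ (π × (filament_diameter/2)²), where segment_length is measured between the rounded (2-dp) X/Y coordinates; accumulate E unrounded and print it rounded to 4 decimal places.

G0 X-3.00 Y-2.50 Z32.16
G1 X11.50 Y-2.50 E0.3617
G1 X11.50 Y9.50 E0.6610
G1 X-3.00 Y9.50 E1.0227
G1 X-3.00 Y-2.50 E1.3221

At z = 32.16 mm: the cylinder is absent (z outside [0, 13.5]); the cylinder at (12.5, 6) does not reach this height (z outside [4, 28]); the cube at (15, 10.5) is not intersected at this z (z outside [9.5, 17]); the 14.5×12 cube at (-3, -2.5) contributes its full rectangle; Merging all regions: only the 14.5×12 cube at (-3, -2.5) is present, so the union is just that shape — 1 connected region. The outline is a single polygon with 4 vertices. Extrusion per mm of travel: 0.25 × 0.24 / (π × 0.875²) = 0.024945. Accumulating E over each segment gives final E = 1.3221.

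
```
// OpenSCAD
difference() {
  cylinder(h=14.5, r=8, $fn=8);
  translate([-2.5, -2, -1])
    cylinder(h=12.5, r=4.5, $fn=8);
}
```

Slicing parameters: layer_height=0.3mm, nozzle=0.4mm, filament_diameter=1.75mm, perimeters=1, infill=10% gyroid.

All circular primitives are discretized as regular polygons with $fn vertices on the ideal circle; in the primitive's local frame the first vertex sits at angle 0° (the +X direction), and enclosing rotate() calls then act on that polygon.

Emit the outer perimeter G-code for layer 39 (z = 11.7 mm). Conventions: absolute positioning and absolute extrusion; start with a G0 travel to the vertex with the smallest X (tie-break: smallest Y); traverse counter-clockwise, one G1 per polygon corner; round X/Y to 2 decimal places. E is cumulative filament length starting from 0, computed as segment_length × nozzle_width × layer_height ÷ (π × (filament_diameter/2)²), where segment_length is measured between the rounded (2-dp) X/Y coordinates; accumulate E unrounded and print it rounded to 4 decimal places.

At z = 11.7 mm: the cylinder: section is a regular 8-gon, circumradius r=8; the cylinder at (-2.5, -2) is not intersected at this z (z outside [-1, 11.5]); Subtracting the remaining from the first: none of the subtracted shapes is present at this height, so the r=8 cylinder is unchanged — 1 connected region. The outline is a single polygon with 8 vertices. Extrusion per mm of travel: 0.4 × 0.3 / (π × 0.875²) = 0.049890. Accumulating E over each segment gives final E = 2.4445.

G0 X-8.00 Y0.00 Z11.70
G1 X-5.66 Y-5.66 E0.3056
G1 X0.00 Y-8.00 E0.6111
G1 X5.66 Y-5.66 E0.9167
G1 X8.00 Y0.00 E1.2222
G1 X5.66 Y5.66 E1.5278
G1 X0.00 Y8.00 E1.8334
G1 X-5.66 Y5.66 E2.1389
G1 X-8.00 Y0.00 E2.4445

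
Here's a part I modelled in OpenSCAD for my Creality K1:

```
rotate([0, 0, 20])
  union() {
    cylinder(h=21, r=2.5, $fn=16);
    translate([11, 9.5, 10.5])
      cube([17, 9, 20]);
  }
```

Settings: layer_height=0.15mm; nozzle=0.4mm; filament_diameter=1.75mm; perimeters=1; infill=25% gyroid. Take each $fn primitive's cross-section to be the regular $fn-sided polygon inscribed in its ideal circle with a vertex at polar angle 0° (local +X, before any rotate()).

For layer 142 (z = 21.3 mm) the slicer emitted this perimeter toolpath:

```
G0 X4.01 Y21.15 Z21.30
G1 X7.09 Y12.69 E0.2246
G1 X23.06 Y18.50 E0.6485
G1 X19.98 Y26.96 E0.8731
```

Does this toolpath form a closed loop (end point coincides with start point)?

Start point (G0): (4.01, 21.15). End point (last G1): the path does not return to the start — open.

no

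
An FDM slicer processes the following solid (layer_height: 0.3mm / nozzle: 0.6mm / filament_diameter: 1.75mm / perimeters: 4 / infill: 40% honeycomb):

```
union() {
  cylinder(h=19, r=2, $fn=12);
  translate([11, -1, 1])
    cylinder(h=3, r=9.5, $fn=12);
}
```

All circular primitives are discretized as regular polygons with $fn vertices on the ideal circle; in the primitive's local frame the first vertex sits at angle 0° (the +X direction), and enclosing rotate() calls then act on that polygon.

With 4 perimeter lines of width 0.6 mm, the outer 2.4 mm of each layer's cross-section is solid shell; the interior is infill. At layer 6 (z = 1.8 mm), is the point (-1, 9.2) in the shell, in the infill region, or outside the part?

outside

At z = 1.8 mm: the r=2 cylinder gives a regular 12-gon of circumradius 2 (constant along its height); the cylinder at (11, -1): section is a regular 12-gon, circumradius r=9.5; Taking the union: the regions partially overlap (shared area 0.30 mm²), so overlapping operands fuse into one piece — 1 connected region. Overall, the cross-section is a single solid region. The nearest boundary edge runs (2.77, 3.75)→(6.25, 7.23); distance from the point to it = 6.52 mm. The point is not inside any of the regions above, so it lies outside the cross-section (6.52 mm from the nearest boundary).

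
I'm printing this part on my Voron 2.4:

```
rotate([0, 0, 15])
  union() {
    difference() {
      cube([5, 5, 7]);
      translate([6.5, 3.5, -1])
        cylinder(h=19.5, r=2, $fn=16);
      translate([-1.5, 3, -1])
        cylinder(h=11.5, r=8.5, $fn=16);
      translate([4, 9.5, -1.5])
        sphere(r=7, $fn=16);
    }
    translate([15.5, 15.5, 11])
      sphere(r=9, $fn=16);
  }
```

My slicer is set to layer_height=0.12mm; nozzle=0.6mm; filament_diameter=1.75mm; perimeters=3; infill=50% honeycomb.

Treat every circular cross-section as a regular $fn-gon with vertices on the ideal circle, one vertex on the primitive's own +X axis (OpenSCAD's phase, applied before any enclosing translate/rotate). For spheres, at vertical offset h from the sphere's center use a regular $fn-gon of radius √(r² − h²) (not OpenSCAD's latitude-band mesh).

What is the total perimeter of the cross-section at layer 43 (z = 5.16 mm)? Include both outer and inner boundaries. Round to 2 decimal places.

42.75 mm

At z = 5.16 mm: the 5×5 cube contributes its full rectangle (perimeter 20.00 mm); the r=2 cylinder at (6.5, 3.5) contributes a regular 16-gon of circumradius 2 (perimeter = 2·16·2.000·sin(180°/16) = 12.49 mm); the r=8.5 cylinder at (-1.5, 3) gives a regular 16-gon of circumradius 8.5 (constant along its height) (perimeter = 2·16·8.500·sin(180°/16) = 53.06 mm); the r=7 sphere at (4, 9.5) slices to a regular 16-gon of circumradius 2.155 (√(r²−h²) with h=6.66 from center) (perimeter = 2·16·2.155·sin(180°/16) = 13.45 mm); Taking the first minus the rest: starting from the 5×5 cube, the r=2 cylinder at (6.5, 3.5) partially overlaps it — only the 0.83 mm² overlap (of its 12.25 mm²) is removed, clipping the outline; the r=8.5 cylinder at (-1.5, 3) covers all of what remains (removes everything); the r=7 sphere at (4, 9.5) misses the remaining region (no effect) — nothing remains; the sphere at (15.5, 15.5): section is a regular 16-gon, circumradius = √(r²−h²) = √(9²−5.84²) = 6.848 (perimeter = 2·16·6.848·sin(180°/16) = 42.75 mm); Combining (union): only the r=9 sphere at (15.5, 15.5) is present, so the union is just that shape — boundary = 42.75 mm; (rotated 15° about Z; rotation is an isometry so areas/perimeters/island counts are preserved). Overall, the cross-section is a single solid region. Total boundary length (outer) = 42.75 mm.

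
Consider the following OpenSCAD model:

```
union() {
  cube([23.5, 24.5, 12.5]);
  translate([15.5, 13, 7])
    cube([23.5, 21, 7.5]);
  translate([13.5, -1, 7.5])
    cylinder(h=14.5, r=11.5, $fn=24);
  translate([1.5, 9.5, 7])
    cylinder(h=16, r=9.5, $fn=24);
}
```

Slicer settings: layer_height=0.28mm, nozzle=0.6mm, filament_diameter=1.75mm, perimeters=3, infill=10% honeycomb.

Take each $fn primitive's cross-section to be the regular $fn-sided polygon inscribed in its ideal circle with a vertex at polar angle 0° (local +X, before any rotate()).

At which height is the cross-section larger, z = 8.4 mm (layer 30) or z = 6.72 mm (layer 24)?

layer 30 (z = 8.4 mm)

Layer 30 (z = 8.4): the cube is present — its section is the full 23.5×24.5 rectangle (area 575.75 mm²); the 23.5×21 cube at (15.5, 13) contributes its full rectangle (area 493.50 mm²); the r=11.5 cylinder at (13.5, -1) gives a regular 24-gon of circumradius 11.5 (constant along its height) (area = (24/2)·11.500²·sin(360°/24) = 410.75 mm²); the r=9.5 cylinder at (1.5, 9.5) contributes a regular 24-gon of circumradius 9.5 (area = (24/2)·9.500²·sin(360°/24) = 280.30 mm²); Combining (union): the regions partially overlap — summed areas 1760.30 mm² minus the doubly-counted overlap 438.93 mm² gives 1321.37 mm² — area = 1321.37 mm². So its area = 1321.37 mm². Layer 24 (z = 6.72): the cube is present — its section is the full 23.5×24.5 rectangle (area 575.75 mm²); the cube at (15.5, 13) is absent (z outside [7, 14.5]); the cylinder at (13.5, -1) does not reach this height (z outside [7.5, 22]); the cylinder at (1.5, 9.5) is not intersected at this z (z outside [7, 23]); Merging all regions: only the 23.5×24.5 cube is present, so the union is just that shape — area = 575.75 mm². So its area = 575.75 mm². Layer 30 is larger (1321.37 vs 575.75 mm²).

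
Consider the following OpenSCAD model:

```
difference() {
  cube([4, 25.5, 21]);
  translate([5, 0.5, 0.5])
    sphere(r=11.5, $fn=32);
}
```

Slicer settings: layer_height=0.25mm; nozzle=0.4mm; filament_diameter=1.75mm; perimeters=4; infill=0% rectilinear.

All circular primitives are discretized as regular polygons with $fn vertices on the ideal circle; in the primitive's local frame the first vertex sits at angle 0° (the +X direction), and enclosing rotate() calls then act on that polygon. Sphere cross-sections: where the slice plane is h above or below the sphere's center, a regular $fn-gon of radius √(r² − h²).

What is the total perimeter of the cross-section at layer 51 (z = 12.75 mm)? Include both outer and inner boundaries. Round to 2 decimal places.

At z = 12.75 mm: the 4×25.5 cube contributes its full rectangle (perimeter 59.00 mm); the sphere at (5, 0.5) does not reach this height (|z−center|=12.250 > r=11.5); Subtracting the remaining from the first: none of the subtracted shapes is present at this height, so the 4×25.5 cube is unchanged — boundary = 59.00 mm. Overall, the cross-section is a single solid region. Total boundary length (outer) = 59.00 mm.

59.00 mm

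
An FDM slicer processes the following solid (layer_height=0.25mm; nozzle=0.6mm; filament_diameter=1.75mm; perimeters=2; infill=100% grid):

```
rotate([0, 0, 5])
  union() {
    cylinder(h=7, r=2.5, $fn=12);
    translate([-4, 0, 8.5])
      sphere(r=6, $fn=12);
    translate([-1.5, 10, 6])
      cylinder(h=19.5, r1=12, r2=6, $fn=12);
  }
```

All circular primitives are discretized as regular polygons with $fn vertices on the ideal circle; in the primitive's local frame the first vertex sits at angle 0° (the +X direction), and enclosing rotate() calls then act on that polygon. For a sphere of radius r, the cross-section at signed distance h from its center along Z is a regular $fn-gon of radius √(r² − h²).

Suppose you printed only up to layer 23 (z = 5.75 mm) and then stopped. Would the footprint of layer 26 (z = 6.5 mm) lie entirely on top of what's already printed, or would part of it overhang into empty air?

part overhangs

Compare the two slices. At z = 5.75: the r=2.5 cylinder contributes a regular 12-gon of circumradius 2.5 (area = (12/2)·2.500²·sin(360°/12) = 18.75 mm²); the r=6 sphere at (-4, 0) slices to a regular 12-gon of circumradius 5.333 (√(r²−h²) with h=2.75 from center) (area = (12/2)·5.333²·sin(360°/12) = 85.31 mm²); the cone at (-1.5, 10) does not reach this height (z outside [6, 25.5]); Merging all regions: the regions partially overlap — summed areas 104.06 mm² minus the doubly-counted overlap 14.24 mm² gives 89.83 mm² — area = 89.83 mm²; (rotated 5° about Z; rotation is an isometry so areas/perimeters/island counts are preserved). At z = 6.5: the r=2.5 cylinder gives a regular 12-gon of circumradius 2.5 (constant along its height) (area = (12/2)·2.500²·sin(360°/12) = 18.75 mm²); the sphere at (-4, 0): section is a regular 12-gon, circumradius = √(r²−h²) = √(6²−2²) = 5.657 (area = (12/2)·5.657²·sin(360°/12) = 96.00 mm²); the cone at (-1.5, 10): at t=0.026 of its height the radius interpolates to r₁+(r₂−r₁)t = 11.846, giving a regular 12-gon of that circumradius (area = (12/2)·11.846²·sin(360°/12) = 420.99 mm²); Taking the union: the regions partially overlap — summed areas 535.74 mm² minus the doubly-counted overlap 75.11 mm² gives 460.63 mm² — area = 460.63 mm²; (whole slice rotated 5° about Z — lengths, areas and connectivity unchanged). Checking containment: at z = 6.5 the cross-section extends beyond the z = 5.75 cross-section by about 370.81 mm².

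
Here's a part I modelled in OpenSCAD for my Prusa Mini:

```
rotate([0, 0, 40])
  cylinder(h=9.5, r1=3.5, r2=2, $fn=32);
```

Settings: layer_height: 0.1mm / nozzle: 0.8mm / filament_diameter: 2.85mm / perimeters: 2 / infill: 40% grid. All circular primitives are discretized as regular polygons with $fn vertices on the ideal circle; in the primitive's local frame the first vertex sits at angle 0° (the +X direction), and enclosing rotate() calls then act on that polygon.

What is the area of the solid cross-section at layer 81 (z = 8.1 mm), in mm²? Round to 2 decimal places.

At z = 8.1 mm: the cone contributes a regular 32-gon of circumradius 2.221 (interpolated between r1=3.5 and r2=2 at t=0.853) (area = (32/2)·2.221²·sin(360°/32) = 15.40 mm²); (whole slice rotated 40° about Z — lengths, areas and connectivity unchanged). Overall, the cross-section is a single solid region. Net area = 15.40 mm².

15.40 mm²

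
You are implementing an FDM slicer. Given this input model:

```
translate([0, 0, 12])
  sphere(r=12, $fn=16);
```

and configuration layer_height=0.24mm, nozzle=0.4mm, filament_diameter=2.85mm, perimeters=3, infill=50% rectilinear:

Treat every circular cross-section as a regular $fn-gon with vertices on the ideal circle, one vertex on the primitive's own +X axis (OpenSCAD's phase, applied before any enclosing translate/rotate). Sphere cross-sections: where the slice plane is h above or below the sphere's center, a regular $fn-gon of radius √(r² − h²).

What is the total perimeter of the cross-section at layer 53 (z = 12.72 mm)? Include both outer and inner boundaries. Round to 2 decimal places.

74.78 mm

At z = 12.72 mm: the r=12 sphere contributes a regular 16-gon of circumradius √(12²−0.72²) = 11.978 (perimeter = 2·16·11.978·sin(180°/16) = 74.78 mm). Overall, the cross-section is a single solid region. Total boundary length (outer) = 74.78 mm.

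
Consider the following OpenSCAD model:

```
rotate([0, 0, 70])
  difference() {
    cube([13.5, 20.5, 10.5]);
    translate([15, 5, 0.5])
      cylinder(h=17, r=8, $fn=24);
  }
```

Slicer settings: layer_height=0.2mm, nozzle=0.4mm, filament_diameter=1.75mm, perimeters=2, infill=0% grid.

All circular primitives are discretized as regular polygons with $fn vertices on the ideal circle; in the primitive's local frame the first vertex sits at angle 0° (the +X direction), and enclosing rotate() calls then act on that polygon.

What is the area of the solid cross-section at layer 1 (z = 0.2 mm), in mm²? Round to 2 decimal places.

276.75 mm²

At z = 0.2 mm: the cube (footprint 13.5×20.5) is included at this height (area 276.75 mm²); the cylinder at (15, 5) is not intersected at this z (z outside [0.5, 17.5]); Taking the first minus the rest: none of the subtracted shapes is present at this height, so the 13.5×20.5 cube is unchanged — area = 276.75 mm²; (whole slice rotated 70° about Z — lengths, areas and connectivity unchanged). Overall, the cross-section is a single solid region. Net area = 276.75 mm².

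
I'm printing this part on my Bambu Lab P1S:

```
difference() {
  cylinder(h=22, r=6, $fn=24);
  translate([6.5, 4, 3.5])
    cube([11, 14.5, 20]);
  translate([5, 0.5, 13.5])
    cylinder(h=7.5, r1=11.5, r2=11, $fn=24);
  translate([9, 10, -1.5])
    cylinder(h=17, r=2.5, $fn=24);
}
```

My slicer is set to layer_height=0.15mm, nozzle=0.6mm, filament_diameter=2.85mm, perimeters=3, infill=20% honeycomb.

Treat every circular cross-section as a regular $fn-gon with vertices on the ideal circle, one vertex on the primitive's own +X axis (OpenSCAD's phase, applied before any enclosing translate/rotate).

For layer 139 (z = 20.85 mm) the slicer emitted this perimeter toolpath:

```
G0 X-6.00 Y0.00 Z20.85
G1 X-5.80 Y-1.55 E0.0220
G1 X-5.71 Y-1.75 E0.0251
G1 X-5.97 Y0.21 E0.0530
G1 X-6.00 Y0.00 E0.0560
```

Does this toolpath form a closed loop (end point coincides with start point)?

yes

Start point (G0): (-6.00, 0.00). End point (last G1): the path returns to the start — closed.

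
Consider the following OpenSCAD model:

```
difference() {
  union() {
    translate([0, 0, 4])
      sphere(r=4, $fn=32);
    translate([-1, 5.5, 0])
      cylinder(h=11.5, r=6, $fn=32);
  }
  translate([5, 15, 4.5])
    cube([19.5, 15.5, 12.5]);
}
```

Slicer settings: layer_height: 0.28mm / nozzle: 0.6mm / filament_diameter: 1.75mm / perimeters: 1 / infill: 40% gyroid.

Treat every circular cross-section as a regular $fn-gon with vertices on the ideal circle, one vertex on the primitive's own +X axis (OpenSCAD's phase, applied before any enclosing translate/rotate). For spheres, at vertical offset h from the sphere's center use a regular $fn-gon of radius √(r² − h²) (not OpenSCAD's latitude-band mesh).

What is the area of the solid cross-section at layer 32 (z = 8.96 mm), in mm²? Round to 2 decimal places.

112.37 mm²

At z = 8.96 mm: the sphere is absent (|z−center|=4.960 > r=4); the cylinder at (-1, 5.5): section is a regular 32-gon, circumradius r=6 (area = (32/2)·6.000²·sin(360°/32) = 112.37 mm²); Merging all regions: only the r=6 cylinder at (-1, 5.5) is present, so the union is just that shape — area = 112.37 mm²; the 19.5×15.5 cube at (5, 15) contributes its full rectangle (area 302.25 mm²); Subtracting the remaining from the first: starting from that combined region (112.37 mm²), the 19.5×15.5 cube at (5, 15) misses the remaining region (no effect) — area = 112.37 mm². Overall, the cross-section is a single solid region. Net area = 112.37 mm².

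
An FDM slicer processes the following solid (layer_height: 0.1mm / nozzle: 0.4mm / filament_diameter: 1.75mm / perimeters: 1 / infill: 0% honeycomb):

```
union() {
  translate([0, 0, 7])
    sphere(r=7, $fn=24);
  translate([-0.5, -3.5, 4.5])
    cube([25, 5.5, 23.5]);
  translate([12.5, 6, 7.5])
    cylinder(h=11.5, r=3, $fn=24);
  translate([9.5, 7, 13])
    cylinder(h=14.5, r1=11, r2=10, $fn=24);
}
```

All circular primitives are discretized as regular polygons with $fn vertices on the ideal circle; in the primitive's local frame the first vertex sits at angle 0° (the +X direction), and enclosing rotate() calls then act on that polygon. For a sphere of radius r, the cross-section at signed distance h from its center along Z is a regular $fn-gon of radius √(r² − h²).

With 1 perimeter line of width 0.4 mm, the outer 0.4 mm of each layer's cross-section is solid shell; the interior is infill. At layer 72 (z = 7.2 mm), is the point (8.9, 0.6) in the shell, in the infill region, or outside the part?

At z = 7.2 mm: the sphere: section is a regular 24-gon, circumradius = √(r²−h²) = √(7²−0.2²) = 6.997; the cube at (-0.5, -3.5) is present — its section is the full 25×5.5 rectangle; the cylinder at (12.5, 6) is absent (z outside [7.5, 19]); the cone at (9.5, 7) is not intersected at this z (z outside [13, 27.5]); Taking the union: the regions partially overlap (shared area 39.76 mm²), so overlapping operands fuse into one piece — 1 connected region. Overall, the cross-section is a single solid region. The nearest boundary edge runs (6.68, 2.00)→(24.50, 2.00); distance from the point to it = 1.40 mm. The point is inside the cross-section and 1.40 mm from the nearest boundary — more than the 0.4 mm shell width (1 × 0.4), so it's in the infill interior.

infill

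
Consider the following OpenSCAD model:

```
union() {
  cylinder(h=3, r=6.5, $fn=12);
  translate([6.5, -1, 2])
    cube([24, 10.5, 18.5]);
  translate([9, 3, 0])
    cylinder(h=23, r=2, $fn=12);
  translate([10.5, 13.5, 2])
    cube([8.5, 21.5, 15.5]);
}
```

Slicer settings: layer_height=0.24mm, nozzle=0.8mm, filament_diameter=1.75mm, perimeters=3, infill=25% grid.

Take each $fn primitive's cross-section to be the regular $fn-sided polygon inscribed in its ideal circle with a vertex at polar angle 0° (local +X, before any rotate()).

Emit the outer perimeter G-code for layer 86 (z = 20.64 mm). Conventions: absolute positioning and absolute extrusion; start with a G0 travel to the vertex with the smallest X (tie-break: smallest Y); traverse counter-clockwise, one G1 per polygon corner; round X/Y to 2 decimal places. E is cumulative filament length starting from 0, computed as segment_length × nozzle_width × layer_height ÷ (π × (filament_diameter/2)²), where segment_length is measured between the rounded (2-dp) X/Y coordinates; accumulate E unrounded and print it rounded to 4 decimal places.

At z = 20.64 mm: the cylinder is absent (z outside [0, 3]); the cube at (6.5, -1) does not reach this height (z outside [2, 20.5]); the r=2 cylinder at (9, 3) gives a regular 12-gon of circumradius 2 (constant along its height); the cube at (10.5, 13.5) does not reach this height (z outside [2, 17.5]); Taking the union: only the r=2 cylinder at (9, 3) is present, so the union is just that shape — 1 connected region. The outline is a single polygon with 12 vertices. Extrusion per mm of travel: 0.8 × 0.24 / (π × 0.875²) = 0.079824. Accumulating E over each segment gives final E = 0.9911.

G0 X7.00 Y3.00 Z20.64
G1 X7.27 Y2.00 E0.0827
G1 X8.00 Y1.27 E0.1651
G1 X9.00 Y1.00 E0.2478
G1 X10.00 Y1.27 E0.3305
G1 X10.73 Y2.00 E0.4129
G1 X11.00 Y3.00 E0.4955
G1 X10.73 Y4.00 E0.5782
G1 X10.00 Y4.73 E0.6606
G1 X9.00 Y5.00 E0.7433
G1 X8.00 Y4.73 E0.8260
G1 X7.27 Y4.00 E0.9084
G1 X7.00 Y3.00 E0.9911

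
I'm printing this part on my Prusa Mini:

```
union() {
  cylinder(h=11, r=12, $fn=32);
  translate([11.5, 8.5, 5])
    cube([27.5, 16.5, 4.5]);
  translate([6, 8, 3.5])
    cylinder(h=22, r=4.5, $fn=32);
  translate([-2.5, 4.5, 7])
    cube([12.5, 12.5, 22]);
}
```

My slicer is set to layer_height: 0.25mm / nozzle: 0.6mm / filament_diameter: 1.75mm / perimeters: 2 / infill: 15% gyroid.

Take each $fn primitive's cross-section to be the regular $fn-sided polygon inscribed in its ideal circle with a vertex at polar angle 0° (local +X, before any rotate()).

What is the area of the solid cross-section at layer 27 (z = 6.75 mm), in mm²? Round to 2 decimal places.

At z = 6.75 mm: the cylinder: section is a regular 32-gon, circumradius r=12 (area = (32/2)·12.000²·sin(360°/32) = 449.49 mm²); the 27.5×16.5 cube at (11.5, 8.5) contributes its full rectangle (area 453.75 mm²); the cylinder at (6, 8): section is a regular 32-gon, circumradius r=4.5 (area = (32/2)·4.500²·sin(360°/32) = 63.21 mm²); the cube at (-2.5, 4.5) is not intersected at this z (z outside [7, 29]); Taking the union: the regions partially overlap — summed areas 966.45 mm² minus the doubly-counted overlap 46.53 mm² gives 919.92 mm² — area = 919.92 mm². Overall, the cross-section has 2 separate islands. Net area = 919.92 mm².

919.92 mm²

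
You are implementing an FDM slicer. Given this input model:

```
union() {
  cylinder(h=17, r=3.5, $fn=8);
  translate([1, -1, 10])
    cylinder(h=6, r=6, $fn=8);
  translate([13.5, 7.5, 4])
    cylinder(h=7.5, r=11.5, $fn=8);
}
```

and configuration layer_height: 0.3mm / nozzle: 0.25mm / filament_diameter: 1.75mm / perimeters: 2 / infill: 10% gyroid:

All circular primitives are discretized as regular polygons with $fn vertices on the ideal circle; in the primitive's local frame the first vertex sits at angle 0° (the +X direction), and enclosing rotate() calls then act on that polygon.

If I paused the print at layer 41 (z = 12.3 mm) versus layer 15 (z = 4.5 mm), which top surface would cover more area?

Layer 41 (z = 12.3): the r=3.5 cylinder contributes a regular 8-gon of circumradius 3.5 (area = (8/2)·3.500²·sin(360°/8) = 34.65 mm²); the r=6 cylinder at (1, -1) gives a regular 8-gon of circumradius 6 (constant along its height) (area = (8/2)·6.000²·sin(360°/8) = 101.82 mm²); the cylinder at (13.5, 7.5) is not intersected at this z (z outside [4, 11.5]); Combining (union): the r=3.5 cylinder lies entirely inside the r=6 cylinder at (1, -1), so the union is just the r=6 cylinder at (1, -1) — area = 101.82 mm². So its area = 101.82 mm². Layer 15 (z = 4.5): the cylinder: section is a regular 8-gon, circumradius r=3.5 (area = (8/2)·3.500²·sin(360°/8) = 34.65 mm²); the cylinder at (1, -1) does not reach this height (z outside [10, 16]); the cylinder at (13.5, 7.5): section is a regular 8-gon, circumradius r=11.5 (area = (8/2)·11.500²·sin(360°/8) = 374.06 mm²); Merging all regions: the 2 present regions are separate (no shared area or edge), so areas and boundary lengths simply add and each stays a separate island — area = 408.71 mm². So its area = 408.71 mm². Layer 15 is larger (408.71 vs 101.82 mm²).

layer 15 (z = 4.5 mm)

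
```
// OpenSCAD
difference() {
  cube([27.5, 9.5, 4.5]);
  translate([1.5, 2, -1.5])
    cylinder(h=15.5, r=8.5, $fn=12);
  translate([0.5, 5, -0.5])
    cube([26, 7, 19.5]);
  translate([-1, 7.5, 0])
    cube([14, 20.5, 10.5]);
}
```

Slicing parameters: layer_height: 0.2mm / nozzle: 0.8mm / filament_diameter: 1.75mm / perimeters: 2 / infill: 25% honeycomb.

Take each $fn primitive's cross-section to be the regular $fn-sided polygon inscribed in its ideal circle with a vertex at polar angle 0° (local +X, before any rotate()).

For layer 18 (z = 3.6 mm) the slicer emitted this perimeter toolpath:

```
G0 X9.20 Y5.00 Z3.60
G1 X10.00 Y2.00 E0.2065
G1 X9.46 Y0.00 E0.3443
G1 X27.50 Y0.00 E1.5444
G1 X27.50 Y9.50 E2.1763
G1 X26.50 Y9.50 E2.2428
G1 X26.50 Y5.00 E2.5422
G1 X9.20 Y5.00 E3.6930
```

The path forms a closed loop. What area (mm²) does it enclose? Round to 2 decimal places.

Apply the shoelace formula to the sequence of (X, Y) vertices; enclosed area = 93.74 mm².

93.74 mm²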